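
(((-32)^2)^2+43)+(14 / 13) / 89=1048619.01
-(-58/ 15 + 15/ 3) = -17/ 15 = -1.13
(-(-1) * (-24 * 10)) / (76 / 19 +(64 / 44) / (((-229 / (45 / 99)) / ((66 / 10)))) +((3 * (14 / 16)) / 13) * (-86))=31437120 / 1753201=17.93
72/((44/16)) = 288/11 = 26.18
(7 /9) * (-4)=-28 /9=-3.11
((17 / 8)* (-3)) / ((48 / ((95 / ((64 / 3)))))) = -4845 / 8192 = -0.59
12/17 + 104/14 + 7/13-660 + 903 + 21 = 421825/1547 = 272.67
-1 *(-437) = 437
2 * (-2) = -4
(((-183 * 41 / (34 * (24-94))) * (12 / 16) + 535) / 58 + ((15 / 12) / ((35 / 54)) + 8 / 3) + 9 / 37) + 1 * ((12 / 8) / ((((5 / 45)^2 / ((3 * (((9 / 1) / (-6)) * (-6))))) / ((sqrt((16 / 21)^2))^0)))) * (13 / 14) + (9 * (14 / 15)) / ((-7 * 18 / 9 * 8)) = 26794192841 / 8755680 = 3060.21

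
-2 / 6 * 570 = -190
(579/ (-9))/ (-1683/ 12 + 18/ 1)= 772/ 1467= 0.53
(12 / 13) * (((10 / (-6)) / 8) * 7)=-35 / 26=-1.35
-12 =-12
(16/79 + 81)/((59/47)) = 301505/4661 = 64.69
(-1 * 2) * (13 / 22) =-13 / 11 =-1.18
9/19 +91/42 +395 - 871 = -53963/114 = -473.36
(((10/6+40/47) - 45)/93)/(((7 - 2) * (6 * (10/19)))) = -0.03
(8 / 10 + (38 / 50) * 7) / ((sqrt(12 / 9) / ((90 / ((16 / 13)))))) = 17901 * sqrt(3) / 80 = 387.57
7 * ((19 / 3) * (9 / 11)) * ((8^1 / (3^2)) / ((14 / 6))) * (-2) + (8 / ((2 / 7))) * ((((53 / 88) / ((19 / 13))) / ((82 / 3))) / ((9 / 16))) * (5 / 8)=-1396781 / 51414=-27.17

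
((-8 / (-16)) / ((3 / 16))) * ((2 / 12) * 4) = 1.78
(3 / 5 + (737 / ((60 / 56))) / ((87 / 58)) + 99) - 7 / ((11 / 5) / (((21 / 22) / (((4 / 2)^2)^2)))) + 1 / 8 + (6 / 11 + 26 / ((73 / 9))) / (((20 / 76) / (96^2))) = 1677944098537 / 12719520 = 131918.82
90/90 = 1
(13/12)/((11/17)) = 221/132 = 1.67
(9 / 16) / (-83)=-9 / 1328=-0.01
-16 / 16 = -1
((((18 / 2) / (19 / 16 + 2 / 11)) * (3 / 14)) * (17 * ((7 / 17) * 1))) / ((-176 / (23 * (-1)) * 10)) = 621 / 4820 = 0.13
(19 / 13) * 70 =1330 / 13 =102.31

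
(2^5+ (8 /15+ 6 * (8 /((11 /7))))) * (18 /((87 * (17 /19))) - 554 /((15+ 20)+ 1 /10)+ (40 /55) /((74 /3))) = -11378486945008 /11620702665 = -979.16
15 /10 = 3 /2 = 1.50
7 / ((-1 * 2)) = -7 / 2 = -3.50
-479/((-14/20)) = 4790/7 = 684.29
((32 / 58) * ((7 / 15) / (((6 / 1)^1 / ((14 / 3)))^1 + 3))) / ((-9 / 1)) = -392 / 58725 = -0.01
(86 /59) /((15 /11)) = 946 /885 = 1.07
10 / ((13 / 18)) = 180 / 13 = 13.85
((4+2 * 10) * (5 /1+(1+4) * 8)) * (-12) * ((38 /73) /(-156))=41040 /949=43.25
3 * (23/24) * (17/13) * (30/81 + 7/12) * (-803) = -32339219/11232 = -2879.20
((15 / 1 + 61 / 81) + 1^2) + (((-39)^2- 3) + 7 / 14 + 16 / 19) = 4728101 / 3078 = 1536.10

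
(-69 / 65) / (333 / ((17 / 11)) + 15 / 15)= -51 / 10400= -0.00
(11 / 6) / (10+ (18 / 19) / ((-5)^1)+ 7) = 1045 / 9582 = 0.11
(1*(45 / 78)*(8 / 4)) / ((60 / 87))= 1.67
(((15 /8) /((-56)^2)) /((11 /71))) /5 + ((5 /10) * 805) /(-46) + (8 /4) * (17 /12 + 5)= 3381247 /827904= 4.08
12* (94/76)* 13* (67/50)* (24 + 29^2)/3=7082101/95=74548.43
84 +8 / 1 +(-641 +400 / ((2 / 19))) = 3251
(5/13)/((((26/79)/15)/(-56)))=-165900/169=-981.66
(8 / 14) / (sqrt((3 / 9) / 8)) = 8 * sqrt(6) / 7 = 2.80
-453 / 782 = -0.58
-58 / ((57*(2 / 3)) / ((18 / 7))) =-522 / 133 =-3.92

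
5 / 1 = 5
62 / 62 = 1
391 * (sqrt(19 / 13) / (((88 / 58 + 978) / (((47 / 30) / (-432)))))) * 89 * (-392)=332017259 * sqrt(247) / 85461480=61.06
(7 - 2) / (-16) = -5 / 16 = -0.31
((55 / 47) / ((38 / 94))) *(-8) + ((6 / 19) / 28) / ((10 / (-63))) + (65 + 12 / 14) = 42.63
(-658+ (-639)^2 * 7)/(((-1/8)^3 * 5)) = -1463085568/5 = -292617113.60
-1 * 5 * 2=-10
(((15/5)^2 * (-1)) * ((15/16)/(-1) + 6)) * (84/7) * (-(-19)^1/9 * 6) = -13851/2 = -6925.50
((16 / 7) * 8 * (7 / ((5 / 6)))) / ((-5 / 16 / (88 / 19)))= -1081344 / 475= -2276.51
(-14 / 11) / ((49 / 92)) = -184 / 77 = -2.39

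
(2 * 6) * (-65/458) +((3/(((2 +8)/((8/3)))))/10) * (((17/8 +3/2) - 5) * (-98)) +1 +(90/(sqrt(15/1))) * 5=115381/11450 +30 * sqrt(15)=126.27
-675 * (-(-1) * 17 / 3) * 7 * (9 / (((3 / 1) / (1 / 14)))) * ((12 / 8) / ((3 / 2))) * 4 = -22950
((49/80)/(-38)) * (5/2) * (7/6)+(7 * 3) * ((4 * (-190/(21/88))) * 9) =-4391608663/7296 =-601920.05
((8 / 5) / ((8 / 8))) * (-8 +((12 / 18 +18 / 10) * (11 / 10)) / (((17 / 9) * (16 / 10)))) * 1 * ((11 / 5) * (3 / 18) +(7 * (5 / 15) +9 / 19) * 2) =-32927531 / 484500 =-67.96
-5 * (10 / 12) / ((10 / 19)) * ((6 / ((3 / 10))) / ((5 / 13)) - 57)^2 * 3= -2375 / 4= -593.75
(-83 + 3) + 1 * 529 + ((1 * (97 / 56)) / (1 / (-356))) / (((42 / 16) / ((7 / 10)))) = 29879 / 105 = 284.56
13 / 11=1.18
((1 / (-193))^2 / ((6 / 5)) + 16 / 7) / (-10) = -3575939 / 15644580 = -0.23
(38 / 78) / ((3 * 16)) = 0.01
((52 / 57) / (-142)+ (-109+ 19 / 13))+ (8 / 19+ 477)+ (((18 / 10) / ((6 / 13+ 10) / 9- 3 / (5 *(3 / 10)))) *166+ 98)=1432632296 / 12889695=111.15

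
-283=-283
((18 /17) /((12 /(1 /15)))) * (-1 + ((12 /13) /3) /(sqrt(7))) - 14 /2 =-1191 /170 + 2 * sqrt(7) /7735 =-7.01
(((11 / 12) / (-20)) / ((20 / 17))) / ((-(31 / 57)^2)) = 202521 / 1537600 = 0.13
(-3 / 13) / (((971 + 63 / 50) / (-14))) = 2100 / 631969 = 0.00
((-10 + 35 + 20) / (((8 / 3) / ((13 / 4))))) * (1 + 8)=15795 / 32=493.59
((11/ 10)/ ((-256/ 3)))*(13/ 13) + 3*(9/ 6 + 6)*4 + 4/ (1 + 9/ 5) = 1638169/ 17920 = 91.42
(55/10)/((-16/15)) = -5.16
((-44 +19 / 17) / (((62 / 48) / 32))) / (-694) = 279936 / 182869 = 1.53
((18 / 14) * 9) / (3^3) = 3 / 7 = 0.43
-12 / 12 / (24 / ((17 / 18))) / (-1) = 17 / 432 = 0.04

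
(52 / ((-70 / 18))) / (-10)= 234 / 175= 1.34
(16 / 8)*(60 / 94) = 60 / 47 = 1.28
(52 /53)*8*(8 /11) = 3328 /583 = 5.71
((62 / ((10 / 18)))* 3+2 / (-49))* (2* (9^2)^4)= 7061039739072 / 245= 28820570363.56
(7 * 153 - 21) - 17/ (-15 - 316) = 347567/ 331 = 1050.05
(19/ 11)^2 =361/ 121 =2.98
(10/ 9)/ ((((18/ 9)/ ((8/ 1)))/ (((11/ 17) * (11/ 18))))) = 2420/ 1377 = 1.76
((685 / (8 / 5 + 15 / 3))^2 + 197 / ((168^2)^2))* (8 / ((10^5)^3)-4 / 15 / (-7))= 9438936925309591267663405507 / 23001656832000000000000000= 410.36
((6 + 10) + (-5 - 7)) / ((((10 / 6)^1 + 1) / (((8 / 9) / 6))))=2 / 9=0.22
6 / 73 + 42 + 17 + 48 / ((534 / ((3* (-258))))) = -68159 / 6497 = -10.49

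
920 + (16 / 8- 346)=576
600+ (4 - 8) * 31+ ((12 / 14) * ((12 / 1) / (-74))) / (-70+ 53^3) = 18345522152 / 38541013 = 476.00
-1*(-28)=28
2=2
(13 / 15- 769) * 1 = -11522 / 15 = -768.13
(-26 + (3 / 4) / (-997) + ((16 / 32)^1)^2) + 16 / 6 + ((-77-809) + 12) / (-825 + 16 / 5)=-541266361 / 24580038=-22.02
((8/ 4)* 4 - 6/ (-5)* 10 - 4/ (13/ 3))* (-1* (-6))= 1488/ 13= 114.46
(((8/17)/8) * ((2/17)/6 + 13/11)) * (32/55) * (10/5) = 43136/524535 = 0.08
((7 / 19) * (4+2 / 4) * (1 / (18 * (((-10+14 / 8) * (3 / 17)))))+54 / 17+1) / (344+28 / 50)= 1644100 / 137724939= 0.01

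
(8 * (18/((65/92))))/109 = 1.87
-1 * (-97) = 97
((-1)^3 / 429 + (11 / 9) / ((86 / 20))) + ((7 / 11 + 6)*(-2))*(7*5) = -25692809 / 55341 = -464.26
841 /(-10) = -841 /10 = -84.10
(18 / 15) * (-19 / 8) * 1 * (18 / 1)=-513 / 10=-51.30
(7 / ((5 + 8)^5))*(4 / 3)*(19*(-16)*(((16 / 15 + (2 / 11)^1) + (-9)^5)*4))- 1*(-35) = 338158195417 / 183790035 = 1839.92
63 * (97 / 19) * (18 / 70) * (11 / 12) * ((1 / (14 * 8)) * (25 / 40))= 28809 / 68096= 0.42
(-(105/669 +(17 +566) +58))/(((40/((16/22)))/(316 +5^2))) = -4432318/1115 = -3975.17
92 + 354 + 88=534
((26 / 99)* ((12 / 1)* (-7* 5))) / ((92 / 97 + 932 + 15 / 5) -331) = -8827 / 48411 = -0.18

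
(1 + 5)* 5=30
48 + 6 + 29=83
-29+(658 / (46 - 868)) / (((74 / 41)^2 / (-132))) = 644502 / 187553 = 3.44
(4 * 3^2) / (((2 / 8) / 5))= 720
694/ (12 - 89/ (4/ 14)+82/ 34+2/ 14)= -165172/ 70673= -2.34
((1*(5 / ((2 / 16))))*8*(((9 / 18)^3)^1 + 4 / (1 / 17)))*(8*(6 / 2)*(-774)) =-404956800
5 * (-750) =-3750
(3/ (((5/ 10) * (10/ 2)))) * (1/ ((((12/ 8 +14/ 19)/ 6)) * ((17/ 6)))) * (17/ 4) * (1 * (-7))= -14364/ 425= -33.80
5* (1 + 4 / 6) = 25 / 3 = 8.33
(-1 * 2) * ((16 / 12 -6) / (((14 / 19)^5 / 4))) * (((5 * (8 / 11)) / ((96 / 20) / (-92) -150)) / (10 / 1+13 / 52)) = -2847513850 / 7007128821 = -0.41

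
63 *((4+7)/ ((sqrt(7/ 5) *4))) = 99 *sqrt(35)/ 4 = 146.42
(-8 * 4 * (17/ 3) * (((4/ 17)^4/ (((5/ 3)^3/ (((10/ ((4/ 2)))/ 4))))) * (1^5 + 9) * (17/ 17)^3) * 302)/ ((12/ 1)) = -927744/ 24565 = -37.77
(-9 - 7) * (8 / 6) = -64 / 3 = -21.33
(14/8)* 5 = 35/4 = 8.75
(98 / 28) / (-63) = -0.06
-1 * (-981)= 981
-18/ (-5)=18/ 5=3.60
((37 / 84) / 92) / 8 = 37 / 61824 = 0.00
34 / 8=17 / 4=4.25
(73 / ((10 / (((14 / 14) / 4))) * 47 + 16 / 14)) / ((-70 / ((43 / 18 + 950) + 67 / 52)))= -32581433 / 61626240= -0.53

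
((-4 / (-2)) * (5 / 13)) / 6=5 / 39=0.13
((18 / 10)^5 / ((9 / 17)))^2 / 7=181.99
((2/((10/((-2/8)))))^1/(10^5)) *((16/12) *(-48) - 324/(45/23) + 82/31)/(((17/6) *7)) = 52767/9222500000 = 0.00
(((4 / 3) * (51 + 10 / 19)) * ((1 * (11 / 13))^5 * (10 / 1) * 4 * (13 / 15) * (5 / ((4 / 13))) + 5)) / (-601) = -6435808940 / 225787887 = -28.50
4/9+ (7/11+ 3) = 404/99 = 4.08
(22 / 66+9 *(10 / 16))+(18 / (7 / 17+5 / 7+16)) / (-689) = 100373309 / 16850184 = 5.96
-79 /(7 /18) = -1422 /7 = -203.14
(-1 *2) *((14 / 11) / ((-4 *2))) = 7 / 22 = 0.32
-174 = -174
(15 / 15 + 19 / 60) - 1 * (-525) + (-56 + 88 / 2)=514.32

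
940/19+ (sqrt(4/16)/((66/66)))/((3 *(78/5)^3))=2676475655/54098928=49.47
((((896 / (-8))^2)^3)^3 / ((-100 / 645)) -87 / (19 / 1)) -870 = -4712026540899406775909445297461658731661 / 95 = -49600279377888492377994160000000000000.00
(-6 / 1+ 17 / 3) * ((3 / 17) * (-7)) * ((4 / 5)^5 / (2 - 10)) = -896 / 53125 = -0.02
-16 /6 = -8 /3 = -2.67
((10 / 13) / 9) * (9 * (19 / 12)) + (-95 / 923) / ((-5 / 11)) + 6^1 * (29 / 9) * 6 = 650407 / 5538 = 117.44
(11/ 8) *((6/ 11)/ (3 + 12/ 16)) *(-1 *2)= -2/ 5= -0.40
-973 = -973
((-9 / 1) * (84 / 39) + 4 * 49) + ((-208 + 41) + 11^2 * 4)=6417 / 13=493.62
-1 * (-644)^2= -414736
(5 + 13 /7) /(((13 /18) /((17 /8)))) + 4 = 2200 /91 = 24.18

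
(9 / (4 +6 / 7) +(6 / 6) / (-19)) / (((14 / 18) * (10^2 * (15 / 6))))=10467 / 1130500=0.01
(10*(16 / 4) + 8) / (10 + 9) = 48 / 19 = 2.53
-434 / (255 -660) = 434 / 405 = 1.07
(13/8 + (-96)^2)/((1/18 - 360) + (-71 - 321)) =-663669/54140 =-12.26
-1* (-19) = 19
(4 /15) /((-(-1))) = 4 /15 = 0.27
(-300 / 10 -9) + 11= -28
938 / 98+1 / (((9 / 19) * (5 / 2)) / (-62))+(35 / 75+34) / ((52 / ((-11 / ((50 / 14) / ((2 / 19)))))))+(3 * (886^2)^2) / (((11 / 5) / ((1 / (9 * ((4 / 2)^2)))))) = 998852029635888671 / 42792750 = 23341618139.43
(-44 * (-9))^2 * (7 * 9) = 9879408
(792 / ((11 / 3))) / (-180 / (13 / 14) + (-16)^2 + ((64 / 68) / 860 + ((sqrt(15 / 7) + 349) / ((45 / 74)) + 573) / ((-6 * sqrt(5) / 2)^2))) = 49072124625184042200 / 19910974008204426283- 2923021144508400 * sqrt(105) / 19910974008204426283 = 2.46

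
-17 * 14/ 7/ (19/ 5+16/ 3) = -510/ 137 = -3.72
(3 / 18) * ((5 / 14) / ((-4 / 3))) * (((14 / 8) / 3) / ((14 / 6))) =-5 / 448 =-0.01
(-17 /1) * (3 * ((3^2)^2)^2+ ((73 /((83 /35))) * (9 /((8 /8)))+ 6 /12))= -56328667 /166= -339329.32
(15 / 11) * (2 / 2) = 1.36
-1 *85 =-85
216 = 216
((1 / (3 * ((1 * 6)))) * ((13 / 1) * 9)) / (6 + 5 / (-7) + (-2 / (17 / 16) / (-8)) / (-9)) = 13923 / 11266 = 1.24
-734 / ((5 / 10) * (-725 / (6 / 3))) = 2936 / 725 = 4.05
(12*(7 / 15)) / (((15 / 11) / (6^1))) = 24.64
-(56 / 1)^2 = -3136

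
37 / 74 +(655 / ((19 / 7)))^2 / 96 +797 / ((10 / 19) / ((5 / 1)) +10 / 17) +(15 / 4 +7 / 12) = 35593823 / 20216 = 1760.68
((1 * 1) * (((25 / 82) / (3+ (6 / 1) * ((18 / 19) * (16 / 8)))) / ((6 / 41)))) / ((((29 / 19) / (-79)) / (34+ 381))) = -295884625 / 95004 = -3114.44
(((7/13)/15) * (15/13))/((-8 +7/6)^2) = 252/284089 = 0.00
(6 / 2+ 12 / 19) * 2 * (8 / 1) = 1104 / 19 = 58.11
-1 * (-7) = 7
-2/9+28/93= 22/279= 0.08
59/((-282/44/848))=-7806.41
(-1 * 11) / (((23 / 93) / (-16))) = 16368 / 23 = 711.65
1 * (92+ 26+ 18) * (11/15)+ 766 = 12986/15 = 865.73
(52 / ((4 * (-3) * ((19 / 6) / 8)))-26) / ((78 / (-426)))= 3834 / 19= 201.79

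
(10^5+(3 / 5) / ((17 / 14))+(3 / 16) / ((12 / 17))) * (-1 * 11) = -5984045463 / 5440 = -1100008.36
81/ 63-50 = -341/ 7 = -48.71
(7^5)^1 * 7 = 117649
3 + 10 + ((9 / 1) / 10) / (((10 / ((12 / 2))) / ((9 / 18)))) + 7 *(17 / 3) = 15881 / 300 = 52.94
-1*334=-334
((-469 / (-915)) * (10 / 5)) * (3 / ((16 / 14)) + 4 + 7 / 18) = 47369 / 6588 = 7.19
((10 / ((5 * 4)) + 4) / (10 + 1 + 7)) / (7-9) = -1 / 8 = -0.12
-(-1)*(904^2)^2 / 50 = 333920995328 / 25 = 13356839813.12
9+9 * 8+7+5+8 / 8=94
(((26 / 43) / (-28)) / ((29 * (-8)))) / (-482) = -13 / 67318048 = -0.00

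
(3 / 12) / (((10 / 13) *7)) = 13 / 280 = 0.05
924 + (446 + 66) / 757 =699980 / 757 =924.68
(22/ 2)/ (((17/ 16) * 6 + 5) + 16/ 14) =616/ 701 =0.88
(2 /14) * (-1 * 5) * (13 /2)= -65 /14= -4.64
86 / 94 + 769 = 769.91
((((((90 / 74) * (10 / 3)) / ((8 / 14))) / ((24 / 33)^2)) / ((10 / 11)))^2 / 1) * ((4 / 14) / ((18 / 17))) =5270393975 / 89718784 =58.74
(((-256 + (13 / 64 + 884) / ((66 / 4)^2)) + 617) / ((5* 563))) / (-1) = -2115551 / 16349520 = -0.13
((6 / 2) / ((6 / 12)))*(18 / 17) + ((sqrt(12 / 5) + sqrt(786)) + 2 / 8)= 2*sqrt(15) / 5 + 449 / 68 + sqrt(786)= 36.19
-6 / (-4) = 3 / 2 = 1.50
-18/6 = -3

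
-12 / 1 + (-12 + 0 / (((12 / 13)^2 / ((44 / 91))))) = -24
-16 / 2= -8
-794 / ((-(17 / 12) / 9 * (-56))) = -90.08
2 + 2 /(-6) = 5 /3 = 1.67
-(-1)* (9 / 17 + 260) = 4429 / 17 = 260.53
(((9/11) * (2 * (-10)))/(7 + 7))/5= -18/77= -0.23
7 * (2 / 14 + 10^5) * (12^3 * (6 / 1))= 7257610368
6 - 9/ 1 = -3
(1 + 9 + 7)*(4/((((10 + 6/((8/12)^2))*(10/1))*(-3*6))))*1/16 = -17/16920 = -0.00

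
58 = 58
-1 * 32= -32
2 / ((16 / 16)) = 2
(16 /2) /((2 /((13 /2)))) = 26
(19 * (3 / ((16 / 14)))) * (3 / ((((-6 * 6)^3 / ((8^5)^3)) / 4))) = -36558761623552 / 81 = -451342736093.23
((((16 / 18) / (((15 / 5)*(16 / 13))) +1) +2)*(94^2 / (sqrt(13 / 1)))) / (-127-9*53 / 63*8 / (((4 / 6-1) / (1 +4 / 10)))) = 552250*sqrt(13) / 31941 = 62.34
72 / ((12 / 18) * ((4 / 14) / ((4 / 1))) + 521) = 756 / 5471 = 0.14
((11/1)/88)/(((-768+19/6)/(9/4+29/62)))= -1011/2276144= -0.00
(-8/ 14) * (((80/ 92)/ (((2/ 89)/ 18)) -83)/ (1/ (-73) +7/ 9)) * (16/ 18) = -16481648/ 40411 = -407.85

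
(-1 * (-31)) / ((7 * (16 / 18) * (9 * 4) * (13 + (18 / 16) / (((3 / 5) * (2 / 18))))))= 31 / 6692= 0.00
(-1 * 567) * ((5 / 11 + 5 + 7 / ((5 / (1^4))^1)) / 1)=-213759 / 55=-3886.53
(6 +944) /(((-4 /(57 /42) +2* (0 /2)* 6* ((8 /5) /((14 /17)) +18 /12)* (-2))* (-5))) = 1805 /28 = 64.46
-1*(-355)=355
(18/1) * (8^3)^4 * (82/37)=101429947662336/37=2741349936819.89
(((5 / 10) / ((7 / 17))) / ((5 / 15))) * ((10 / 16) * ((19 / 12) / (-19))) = -85 / 448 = -0.19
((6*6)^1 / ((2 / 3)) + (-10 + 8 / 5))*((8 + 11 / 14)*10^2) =280440 / 7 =40062.86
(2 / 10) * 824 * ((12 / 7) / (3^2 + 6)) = 18.83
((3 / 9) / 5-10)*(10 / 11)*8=-2384 / 33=-72.24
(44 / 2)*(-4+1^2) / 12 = -11 / 2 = -5.50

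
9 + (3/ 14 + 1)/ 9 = 1151/ 126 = 9.13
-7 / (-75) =7 / 75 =0.09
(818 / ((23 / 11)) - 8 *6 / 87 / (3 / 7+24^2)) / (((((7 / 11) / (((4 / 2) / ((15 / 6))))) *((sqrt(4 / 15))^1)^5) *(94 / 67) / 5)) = 47730.59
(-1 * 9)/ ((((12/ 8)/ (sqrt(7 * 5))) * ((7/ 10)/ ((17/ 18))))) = -170 * sqrt(35)/ 21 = -47.89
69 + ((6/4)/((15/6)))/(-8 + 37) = 10008/145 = 69.02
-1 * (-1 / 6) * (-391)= -391 / 6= -65.17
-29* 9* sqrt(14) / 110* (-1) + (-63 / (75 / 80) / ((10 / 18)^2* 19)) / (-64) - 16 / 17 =-123083 / 161500 + 261* sqrt(14) / 110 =8.12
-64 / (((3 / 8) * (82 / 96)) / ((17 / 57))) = -139264 / 2337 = -59.59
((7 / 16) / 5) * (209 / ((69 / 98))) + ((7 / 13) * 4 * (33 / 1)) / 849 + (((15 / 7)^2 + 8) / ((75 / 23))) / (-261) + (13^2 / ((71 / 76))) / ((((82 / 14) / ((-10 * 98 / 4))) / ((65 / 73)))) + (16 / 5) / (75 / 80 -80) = -2037354773783396774719 / 303552076427079480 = -6711.71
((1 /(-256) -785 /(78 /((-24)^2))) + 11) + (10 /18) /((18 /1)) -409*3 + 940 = -1637058461 /269568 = -6072.90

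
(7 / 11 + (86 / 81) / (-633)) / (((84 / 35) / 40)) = 17898250 / 1692009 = 10.58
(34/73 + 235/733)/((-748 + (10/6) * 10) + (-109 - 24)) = -126231/138748837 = -0.00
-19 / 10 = -1.90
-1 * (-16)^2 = -256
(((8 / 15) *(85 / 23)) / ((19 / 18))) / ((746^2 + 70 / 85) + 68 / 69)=20808 / 6201556205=0.00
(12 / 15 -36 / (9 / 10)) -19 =-291 / 5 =-58.20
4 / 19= 0.21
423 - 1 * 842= -419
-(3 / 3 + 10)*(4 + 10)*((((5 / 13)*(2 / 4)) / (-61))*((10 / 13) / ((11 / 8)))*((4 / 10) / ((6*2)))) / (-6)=-140 / 92781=-0.00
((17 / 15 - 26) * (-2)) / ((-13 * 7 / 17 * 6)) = -6341 / 4095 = -1.55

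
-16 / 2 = -8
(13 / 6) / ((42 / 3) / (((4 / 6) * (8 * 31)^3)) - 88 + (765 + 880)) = 99144448 / 71246725695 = 0.00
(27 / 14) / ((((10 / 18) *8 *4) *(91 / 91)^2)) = 243 / 2240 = 0.11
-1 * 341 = -341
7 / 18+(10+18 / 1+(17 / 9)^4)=539561 / 13122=41.12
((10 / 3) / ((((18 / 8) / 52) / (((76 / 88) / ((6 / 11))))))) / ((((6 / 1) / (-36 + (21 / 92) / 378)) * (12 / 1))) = -73624525 / 1207224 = -60.99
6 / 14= 3 / 7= 0.43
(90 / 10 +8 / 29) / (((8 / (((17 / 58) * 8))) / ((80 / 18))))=91460 / 7569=12.08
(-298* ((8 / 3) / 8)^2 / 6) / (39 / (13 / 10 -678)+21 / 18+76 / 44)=-22182226 / 11400813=-1.95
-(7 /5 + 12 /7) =-109 /35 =-3.11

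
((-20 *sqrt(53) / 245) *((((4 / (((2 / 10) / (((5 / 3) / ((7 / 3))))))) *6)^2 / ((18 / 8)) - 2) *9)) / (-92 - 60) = 114.83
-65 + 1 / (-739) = -48036 / 739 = -65.00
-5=-5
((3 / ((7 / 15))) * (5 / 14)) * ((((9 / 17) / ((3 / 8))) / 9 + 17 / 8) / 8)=1425 / 2176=0.65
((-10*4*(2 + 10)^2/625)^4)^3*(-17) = -92870689613638984153638441117057810432/14551915228366851806640625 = -6382025194360.74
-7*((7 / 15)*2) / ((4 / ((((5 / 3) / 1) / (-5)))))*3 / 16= 49 / 480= 0.10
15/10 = 3/2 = 1.50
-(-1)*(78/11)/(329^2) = 0.00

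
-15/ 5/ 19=-3/ 19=-0.16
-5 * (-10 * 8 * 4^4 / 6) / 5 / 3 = 10240 / 9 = 1137.78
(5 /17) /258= 0.00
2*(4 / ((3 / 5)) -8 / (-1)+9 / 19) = 1726 / 57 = 30.28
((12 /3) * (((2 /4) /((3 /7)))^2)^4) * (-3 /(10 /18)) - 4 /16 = -5784241 /77760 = -74.39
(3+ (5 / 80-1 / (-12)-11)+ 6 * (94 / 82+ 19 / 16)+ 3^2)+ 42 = 112469 / 1968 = 57.15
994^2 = 988036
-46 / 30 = -1.53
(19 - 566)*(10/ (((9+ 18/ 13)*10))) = -7111/ 135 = -52.67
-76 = -76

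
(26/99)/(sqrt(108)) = 0.03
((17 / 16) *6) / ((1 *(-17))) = -3 / 8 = -0.38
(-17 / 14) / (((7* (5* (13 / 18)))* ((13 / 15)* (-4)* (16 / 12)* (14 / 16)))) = 1377 / 115934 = 0.01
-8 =-8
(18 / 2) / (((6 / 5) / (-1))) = -15 / 2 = -7.50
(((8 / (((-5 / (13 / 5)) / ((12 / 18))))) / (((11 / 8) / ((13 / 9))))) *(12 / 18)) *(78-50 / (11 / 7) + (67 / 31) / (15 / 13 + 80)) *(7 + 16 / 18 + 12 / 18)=-5034460657408 / 6556534875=-767.85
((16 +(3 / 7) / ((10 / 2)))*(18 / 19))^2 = 102697956 / 442225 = 232.23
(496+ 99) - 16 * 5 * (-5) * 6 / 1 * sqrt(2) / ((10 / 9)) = 595+ 2160 * sqrt(2) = 3649.70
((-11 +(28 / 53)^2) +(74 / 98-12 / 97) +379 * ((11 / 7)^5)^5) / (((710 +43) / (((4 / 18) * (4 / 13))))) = 89509608227741985141585993586323352 / 32192545024492132391097718724811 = 2780.45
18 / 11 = 1.64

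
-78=-78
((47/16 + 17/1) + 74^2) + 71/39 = 3430601/624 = 5497.76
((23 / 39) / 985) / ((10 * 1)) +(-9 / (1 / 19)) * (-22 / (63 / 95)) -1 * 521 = 13853601611 / 2689050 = 5151.86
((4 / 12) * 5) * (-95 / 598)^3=-4286875 / 641541576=-0.01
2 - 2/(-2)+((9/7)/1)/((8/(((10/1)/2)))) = 213/56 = 3.80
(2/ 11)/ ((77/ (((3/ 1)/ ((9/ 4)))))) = 8/ 2541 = 0.00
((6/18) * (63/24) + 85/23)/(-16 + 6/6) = -841/2760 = -0.30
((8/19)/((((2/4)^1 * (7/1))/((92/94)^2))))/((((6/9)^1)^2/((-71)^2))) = 384003216/293797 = 1307.04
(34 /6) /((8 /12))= 17 /2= 8.50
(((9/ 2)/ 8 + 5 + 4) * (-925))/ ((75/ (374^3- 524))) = -24678704925/ 4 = -6169676231.25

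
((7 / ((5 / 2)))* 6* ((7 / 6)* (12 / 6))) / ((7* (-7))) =-4 / 5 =-0.80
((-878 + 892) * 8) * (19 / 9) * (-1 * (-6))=4256 / 3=1418.67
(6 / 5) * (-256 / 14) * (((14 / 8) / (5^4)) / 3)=-64 / 3125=-0.02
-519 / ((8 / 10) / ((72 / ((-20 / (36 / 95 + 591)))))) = 262421451 / 190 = 1381165.53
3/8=0.38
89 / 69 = 1.29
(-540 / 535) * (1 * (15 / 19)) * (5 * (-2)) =16200 / 2033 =7.97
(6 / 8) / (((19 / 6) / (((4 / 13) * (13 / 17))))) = 18 / 323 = 0.06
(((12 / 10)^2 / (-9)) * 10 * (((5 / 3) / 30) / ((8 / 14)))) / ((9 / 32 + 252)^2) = -7168 / 2932799805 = -0.00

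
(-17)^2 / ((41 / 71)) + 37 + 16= 22692 / 41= 553.46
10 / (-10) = -1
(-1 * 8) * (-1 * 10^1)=80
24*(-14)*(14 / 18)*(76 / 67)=-59584 / 201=-296.44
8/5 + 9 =53/5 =10.60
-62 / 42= -31 / 21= -1.48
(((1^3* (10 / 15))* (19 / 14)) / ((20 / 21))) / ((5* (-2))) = -19 / 200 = -0.10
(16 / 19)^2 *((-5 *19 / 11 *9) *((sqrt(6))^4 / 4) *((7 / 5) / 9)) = -16128 / 209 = -77.17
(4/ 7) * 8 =32/ 7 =4.57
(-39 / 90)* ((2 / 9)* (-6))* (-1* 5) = -26 / 9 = -2.89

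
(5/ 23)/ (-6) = -5/ 138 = -0.04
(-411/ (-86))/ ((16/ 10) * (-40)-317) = -137/ 10922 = -0.01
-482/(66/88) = -1928/3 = -642.67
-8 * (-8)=64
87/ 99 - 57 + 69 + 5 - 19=-1.12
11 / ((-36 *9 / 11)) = -121 / 324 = -0.37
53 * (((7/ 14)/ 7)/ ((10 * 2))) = 53/ 280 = 0.19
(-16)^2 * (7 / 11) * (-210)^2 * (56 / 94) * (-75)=-165957120000 / 517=-321000232.11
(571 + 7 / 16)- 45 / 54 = 27389 / 48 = 570.60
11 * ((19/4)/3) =209/12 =17.42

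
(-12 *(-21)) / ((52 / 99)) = 479.77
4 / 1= 4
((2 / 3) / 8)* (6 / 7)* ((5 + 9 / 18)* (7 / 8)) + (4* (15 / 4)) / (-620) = 317 / 992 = 0.32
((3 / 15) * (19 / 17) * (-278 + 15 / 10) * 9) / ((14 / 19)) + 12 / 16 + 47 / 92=-5893573 / 7820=-753.65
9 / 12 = 3 / 4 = 0.75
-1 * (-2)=2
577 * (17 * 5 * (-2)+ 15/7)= -677975/7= -96853.57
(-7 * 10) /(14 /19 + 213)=-1330 /4061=-0.33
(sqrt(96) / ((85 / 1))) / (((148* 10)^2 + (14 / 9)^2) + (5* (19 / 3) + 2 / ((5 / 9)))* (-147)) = 324* sqrt(6) / 15045227443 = 0.00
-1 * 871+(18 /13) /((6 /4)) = -11311 /13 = -870.08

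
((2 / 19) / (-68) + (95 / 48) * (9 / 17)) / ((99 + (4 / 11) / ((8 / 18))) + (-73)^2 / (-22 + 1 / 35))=-0.01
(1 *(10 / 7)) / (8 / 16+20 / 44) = 220 / 147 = 1.50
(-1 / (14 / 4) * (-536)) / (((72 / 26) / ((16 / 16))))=3484 / 63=55.30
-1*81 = -81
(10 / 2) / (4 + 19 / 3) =15 / 31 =0.48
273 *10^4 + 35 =2730035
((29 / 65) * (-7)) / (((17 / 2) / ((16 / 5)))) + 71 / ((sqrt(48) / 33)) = 337.01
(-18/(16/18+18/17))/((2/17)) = -23409/298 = -78.55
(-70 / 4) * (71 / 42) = -355 / 12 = -29.58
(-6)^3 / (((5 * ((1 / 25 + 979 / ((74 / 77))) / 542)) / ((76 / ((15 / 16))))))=-3511535616 / 1884649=-1863.23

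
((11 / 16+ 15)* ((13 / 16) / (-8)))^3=-34741712447 / 8589934592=-4.04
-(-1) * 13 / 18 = 13 / 18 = 0.72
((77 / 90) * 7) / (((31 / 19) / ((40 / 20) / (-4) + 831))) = 17010301 / 5580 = 3048.44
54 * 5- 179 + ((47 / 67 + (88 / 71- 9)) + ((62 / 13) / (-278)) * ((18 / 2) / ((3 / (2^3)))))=718008541 / 8595899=83.53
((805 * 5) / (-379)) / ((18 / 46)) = -92575 / 3411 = -27.14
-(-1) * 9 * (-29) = -261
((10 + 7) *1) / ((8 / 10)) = 85 / 4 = 21.25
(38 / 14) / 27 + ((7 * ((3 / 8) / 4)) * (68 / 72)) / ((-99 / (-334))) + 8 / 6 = 234503 / 66528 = 3.52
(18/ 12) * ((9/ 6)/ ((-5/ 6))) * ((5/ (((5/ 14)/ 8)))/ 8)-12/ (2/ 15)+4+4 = -599/ 5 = -119.80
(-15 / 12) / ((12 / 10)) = -25 / 24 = -1.04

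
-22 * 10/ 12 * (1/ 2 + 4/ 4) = -55/ 2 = -27.50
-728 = -728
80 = 80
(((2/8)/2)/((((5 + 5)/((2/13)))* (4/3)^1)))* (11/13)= 33/27040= 0.00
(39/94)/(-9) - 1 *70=-19753/282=-70.05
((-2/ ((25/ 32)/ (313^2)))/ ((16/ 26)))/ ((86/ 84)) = -427928592/ 1075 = -398073.11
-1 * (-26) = 26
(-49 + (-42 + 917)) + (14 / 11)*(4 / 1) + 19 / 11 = 9161 / 11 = 832.82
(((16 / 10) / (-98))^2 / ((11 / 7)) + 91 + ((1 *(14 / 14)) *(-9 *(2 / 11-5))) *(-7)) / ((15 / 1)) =-6682778 / 471625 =-14.17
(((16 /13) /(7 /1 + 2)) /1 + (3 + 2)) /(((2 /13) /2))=601 /9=66.78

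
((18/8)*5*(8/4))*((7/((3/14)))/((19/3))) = 2205/19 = 116.05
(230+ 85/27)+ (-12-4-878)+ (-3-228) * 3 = -36554/27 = -1353.85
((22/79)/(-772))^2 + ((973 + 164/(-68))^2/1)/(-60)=-4219348813315031/268736486404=-15700.69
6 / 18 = 1 / 3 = 0.33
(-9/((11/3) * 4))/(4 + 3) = -27/308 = -0.09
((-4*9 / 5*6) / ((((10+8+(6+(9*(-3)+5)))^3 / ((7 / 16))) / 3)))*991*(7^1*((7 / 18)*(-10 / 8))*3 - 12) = 99830367 / 640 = 155984.95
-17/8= -2.12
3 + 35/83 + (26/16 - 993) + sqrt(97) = -656001/664 + sqrt(97) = -978.10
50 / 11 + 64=754 / 11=68.55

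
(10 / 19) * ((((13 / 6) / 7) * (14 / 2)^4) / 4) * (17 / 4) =379015 / 912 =415.59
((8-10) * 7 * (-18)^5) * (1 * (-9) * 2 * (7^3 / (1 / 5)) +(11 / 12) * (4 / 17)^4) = -68206040198642304 / 83521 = -816633423913.06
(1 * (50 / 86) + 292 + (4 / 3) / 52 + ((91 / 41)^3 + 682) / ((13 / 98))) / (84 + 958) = 318786213724 / 60217449357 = 5.29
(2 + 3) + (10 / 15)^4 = 421 / 81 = 5.20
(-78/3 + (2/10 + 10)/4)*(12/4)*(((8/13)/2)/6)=-469/130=-3.61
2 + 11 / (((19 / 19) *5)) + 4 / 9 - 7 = -106 / 45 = -2.36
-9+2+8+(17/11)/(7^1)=94/77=1.22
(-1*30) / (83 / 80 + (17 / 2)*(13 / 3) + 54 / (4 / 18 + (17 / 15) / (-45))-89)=-957600 / 7115957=-0.13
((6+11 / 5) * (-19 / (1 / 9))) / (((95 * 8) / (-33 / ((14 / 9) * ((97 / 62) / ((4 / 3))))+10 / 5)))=2014371 / 67900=29.67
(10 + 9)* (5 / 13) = 95 / 13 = 7.31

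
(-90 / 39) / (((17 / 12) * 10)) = -36 / 221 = -0.16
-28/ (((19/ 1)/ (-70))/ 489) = 958440/ 19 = 50444.21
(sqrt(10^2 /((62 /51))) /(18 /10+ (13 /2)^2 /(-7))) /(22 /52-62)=18200 * sqrt(3162) /29431183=0.03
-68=-68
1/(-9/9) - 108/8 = -29/2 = -14.50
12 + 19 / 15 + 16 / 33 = 2269 / 165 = 13.75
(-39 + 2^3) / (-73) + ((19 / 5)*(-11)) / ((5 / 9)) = -136538 / 1825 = -74.82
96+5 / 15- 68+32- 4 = 169 / 3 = 56.33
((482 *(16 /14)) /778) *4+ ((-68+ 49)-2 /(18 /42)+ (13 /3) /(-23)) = -3949930 /187887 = -21.02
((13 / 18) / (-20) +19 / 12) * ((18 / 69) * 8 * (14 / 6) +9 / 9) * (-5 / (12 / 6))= -8355 / 368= -22.70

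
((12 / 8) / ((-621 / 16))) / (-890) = 4 / 92115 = 0.00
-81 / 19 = -4.26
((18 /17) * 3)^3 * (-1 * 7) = -1102248 /4913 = -224.35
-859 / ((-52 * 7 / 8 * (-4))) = -859 / 182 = -4.72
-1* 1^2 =-1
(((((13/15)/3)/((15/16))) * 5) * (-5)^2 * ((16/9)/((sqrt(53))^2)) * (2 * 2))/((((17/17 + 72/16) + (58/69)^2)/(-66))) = -1549250560/28190223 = -54.96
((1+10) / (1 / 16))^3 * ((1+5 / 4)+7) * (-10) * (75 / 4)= -9455424000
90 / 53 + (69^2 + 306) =268641 / 53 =5068.70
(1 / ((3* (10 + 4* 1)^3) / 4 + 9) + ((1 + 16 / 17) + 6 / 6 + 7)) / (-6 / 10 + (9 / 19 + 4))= 8296825 / 3232788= 2.57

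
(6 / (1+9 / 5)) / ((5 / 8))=24 / 7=3.43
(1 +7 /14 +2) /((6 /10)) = 35 /6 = 5.83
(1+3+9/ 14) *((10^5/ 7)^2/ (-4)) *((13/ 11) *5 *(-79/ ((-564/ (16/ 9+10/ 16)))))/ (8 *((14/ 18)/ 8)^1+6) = -2255588867187500/ 32451573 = -69506303.04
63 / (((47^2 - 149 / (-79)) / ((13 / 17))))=21567 / 989740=0.02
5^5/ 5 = 625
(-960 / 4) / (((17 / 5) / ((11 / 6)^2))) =-12100 / 51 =-237.25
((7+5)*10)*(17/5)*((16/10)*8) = 5222.40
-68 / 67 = -1.01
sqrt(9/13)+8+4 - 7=3 * sqrt(13)/13+5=5.83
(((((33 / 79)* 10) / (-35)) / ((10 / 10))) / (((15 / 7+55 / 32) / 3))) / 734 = -3168 / 25078945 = -0.00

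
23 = 23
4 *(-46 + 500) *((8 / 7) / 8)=1816 / 7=259.43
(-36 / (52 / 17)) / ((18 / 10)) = -85 / 13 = -6.54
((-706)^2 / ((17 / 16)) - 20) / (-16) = -1993659 / 68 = -29318.51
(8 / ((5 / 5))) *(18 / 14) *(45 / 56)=405 / 49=8.27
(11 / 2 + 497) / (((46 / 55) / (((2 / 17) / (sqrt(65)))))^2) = 0.15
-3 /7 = -0.43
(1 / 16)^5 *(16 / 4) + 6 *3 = 4718593 / 262144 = 18.00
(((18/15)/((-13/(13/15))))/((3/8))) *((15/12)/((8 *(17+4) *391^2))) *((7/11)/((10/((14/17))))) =-7/12864936150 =-0.00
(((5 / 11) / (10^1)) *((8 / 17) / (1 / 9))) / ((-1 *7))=-36 / 1309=-0.03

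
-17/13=-1.31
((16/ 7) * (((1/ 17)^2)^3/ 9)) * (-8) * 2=-256/ 1520666847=-0.00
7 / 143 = 0.05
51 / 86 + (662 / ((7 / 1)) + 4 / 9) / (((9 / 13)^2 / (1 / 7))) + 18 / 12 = 46715152 / 1536003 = 30.41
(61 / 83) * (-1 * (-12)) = 732 / 83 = 8.82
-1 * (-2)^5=32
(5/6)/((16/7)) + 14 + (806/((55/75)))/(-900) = 69397/5280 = 13.14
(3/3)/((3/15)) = 5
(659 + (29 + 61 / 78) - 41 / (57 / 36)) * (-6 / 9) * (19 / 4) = -982399 / 468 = -2099.14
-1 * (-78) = 78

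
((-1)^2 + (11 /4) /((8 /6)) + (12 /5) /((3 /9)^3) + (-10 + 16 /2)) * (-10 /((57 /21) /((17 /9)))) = -627011 /1368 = -458.34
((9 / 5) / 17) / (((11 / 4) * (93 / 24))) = 288 / 28985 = 0.01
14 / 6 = 7 / 3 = 2.33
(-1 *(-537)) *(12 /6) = 1074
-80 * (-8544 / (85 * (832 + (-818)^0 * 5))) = 45568 / 4743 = 9.61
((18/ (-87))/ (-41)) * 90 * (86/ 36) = 1290/ 1189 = 1.08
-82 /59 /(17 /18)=-1476 /1003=-1.47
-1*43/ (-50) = 43/ 50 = 0.86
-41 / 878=-0.05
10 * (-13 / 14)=-65 / 7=-9.29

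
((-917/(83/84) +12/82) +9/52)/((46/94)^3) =-17044328402379/2153023652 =-7916.46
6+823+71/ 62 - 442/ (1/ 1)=24065/ 62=388.15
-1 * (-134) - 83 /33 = 4339 /33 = 131.48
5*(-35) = -175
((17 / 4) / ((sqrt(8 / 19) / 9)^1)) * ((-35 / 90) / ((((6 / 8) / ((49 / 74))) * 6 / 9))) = -5831 * sqrt(38) / 1184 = -30.36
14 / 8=1.75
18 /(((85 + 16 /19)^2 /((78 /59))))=506844 /156949499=0.00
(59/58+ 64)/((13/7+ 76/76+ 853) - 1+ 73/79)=231707/3049814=0.08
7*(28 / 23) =196 / 23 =8.52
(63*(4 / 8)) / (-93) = -21 / 62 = -0.34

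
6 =6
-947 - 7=-954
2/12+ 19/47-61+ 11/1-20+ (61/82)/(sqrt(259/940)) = -19579/282+ 61 * sqrt(60865)/10619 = -68.01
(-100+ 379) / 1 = 279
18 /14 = 9 /7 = 1.29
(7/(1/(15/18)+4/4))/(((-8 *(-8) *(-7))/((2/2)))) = -5/704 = -0.01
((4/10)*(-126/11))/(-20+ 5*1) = 84/275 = 0.31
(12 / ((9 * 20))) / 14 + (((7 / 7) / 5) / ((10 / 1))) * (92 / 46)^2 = 89 / 1050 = 0.08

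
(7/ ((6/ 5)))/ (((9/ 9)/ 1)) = 35/ 6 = 5.83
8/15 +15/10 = 61/30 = 2.03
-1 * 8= -8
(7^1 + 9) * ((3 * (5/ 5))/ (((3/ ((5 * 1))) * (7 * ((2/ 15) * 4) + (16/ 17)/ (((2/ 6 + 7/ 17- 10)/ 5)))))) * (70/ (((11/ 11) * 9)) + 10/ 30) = 861400/ 4281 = 201.21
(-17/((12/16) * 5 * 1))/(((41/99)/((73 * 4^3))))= -10483968/205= -51141.31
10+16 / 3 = 46 / 3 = 15.33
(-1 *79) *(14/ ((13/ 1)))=-85.08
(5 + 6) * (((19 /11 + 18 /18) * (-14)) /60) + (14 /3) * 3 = 7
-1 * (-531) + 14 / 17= 531.82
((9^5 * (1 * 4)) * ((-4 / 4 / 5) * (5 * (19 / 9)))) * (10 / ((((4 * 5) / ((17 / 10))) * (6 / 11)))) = -7770411 / 10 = -777041.10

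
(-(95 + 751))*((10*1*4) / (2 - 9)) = 33840 / 7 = 4834.29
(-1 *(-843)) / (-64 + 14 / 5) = -1405 / 102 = -13.77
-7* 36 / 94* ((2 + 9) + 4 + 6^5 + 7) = -982548 / 47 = -20905.28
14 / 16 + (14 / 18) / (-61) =3787 / 4392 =0.86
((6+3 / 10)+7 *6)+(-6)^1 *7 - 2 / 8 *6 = 24 / 5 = 4.80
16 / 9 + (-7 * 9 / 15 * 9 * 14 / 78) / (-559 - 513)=1118849 / 627120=1.78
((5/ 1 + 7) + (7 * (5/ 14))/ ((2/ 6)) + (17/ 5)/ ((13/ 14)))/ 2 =3011/ 260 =11.58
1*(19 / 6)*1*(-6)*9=-171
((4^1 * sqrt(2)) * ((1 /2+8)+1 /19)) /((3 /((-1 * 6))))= -1300 * sqrt(2) /19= -96.76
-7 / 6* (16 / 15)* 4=-224 / 45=-4.98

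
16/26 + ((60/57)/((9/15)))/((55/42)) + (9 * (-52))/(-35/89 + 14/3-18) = 358973932/9957805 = 36.05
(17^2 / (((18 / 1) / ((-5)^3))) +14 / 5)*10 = -180373 / 9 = -20041.44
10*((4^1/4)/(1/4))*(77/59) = 3080/59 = 52.20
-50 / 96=-25 / 48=-0.52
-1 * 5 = -5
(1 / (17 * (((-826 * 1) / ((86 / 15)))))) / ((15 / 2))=-0.00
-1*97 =-97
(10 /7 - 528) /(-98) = 1843 /343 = 5.37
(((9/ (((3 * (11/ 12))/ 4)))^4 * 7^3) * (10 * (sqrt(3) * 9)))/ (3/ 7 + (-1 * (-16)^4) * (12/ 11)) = -30971581562880 * sqrt(3)/ 2442381007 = -21963.96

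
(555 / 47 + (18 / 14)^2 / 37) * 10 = 10100220 / 85211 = 118.53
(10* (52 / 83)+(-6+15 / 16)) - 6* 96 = -763331 / 1328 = -574.80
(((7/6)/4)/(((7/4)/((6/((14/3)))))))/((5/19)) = 57/70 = 0.81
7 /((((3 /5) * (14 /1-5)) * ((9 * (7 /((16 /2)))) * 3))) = 40 /729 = 0.05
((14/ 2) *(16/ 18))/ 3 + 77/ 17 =3031/ 459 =6.60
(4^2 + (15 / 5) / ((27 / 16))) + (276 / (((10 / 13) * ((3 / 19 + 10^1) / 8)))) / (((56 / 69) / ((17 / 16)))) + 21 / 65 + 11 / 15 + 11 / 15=2462717539 / 6322680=389.51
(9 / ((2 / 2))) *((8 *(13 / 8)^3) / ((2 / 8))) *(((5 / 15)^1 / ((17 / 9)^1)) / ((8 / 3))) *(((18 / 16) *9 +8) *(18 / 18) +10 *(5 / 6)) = 37667565 / 17408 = 2163.81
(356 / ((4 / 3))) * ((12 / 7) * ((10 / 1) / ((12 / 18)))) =48060 / 7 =6865.71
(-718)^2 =515524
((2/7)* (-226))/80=-0.81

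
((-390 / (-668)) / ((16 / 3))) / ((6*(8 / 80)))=975 / 5344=0.18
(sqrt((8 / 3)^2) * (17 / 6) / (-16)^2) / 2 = 17 / 1152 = 0.01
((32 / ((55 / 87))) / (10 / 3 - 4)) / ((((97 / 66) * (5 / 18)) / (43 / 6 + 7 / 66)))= -7216128 / 5335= -1352.60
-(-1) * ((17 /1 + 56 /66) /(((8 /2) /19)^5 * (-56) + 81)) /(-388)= -1458422311 /2567287466700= -0.00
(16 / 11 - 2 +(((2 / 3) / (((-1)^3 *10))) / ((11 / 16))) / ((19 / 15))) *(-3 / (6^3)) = 65 / 7524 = 0.01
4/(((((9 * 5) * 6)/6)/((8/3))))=32/135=0.24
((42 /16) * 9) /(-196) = -0.12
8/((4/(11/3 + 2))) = 34/3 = 11.33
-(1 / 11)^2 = -1 / 121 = -0.01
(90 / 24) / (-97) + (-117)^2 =5311317 / 388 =13688.96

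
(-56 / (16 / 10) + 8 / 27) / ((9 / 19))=-17803 / 243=-73.26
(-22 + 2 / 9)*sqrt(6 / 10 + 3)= -196*sqrt(10) / 15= -41.32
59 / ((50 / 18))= 531 / 25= 21.24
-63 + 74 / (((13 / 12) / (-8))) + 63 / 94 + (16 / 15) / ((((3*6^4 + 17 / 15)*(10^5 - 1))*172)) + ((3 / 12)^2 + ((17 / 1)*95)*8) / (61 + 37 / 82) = -2462397270554800439005 / 6178510083912503688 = -398.54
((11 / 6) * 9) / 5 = 33 / 10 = 3.30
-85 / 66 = -1.29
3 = 3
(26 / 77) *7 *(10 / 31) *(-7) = -1820 / 341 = -5.34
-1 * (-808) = 808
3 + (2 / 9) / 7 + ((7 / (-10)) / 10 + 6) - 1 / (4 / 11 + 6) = 55469 / 6300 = 8.80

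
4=4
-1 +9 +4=12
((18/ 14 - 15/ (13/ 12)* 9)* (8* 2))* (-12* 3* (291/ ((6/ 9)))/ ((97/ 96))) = 30688368.53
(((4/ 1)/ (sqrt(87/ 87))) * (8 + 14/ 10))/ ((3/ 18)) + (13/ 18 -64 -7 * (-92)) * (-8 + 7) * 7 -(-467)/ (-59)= -20429539/ 5310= -3847.37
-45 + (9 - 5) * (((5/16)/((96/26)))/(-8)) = -69185/1536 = -45.04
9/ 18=0.50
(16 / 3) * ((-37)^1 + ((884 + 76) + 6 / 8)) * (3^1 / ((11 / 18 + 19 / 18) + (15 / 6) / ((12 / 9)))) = 4173.18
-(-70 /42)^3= 125 /27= 4.63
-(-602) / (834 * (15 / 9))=301 / 695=0.43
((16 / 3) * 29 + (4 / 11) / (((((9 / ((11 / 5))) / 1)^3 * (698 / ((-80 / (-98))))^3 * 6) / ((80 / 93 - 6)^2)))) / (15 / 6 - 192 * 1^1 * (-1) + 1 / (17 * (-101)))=50243075732747133179902624 / 63182644188929833158757593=0.80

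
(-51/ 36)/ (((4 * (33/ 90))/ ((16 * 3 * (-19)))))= 9690/ 11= 880.91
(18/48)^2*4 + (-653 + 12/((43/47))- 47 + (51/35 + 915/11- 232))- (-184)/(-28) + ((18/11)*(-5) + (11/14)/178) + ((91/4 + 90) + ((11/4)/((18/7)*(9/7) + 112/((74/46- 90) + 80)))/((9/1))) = -735.71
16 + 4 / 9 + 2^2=184 / 9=20.44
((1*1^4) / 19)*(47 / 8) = 47 / 152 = 0.31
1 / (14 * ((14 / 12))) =3 / 49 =0.06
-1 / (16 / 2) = -1 / 8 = -0.12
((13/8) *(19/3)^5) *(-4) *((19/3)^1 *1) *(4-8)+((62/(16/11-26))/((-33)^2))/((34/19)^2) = 77770604929907/46349820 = 1677905.22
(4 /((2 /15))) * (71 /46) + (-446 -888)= -1287.70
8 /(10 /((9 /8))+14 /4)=144 /223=0.65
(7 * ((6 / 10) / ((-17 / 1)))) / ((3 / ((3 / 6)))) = -7 / 170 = -0.04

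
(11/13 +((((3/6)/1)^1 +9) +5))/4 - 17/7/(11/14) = 853/1144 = 0.75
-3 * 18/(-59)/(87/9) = 0.09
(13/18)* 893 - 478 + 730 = 16145/18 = 896.94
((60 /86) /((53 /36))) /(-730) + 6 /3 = 332626 /166367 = 2.00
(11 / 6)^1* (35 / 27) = 2.38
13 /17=0.76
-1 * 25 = -25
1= 1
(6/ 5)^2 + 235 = 5911/ 25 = 236.44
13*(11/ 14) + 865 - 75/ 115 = 281609/ 322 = 874.56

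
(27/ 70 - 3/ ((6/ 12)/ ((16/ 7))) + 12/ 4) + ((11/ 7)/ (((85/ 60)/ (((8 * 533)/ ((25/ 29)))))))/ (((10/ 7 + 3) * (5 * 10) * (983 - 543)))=-236839737/ 23056250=-10.27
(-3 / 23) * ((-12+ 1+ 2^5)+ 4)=-75 / 23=-3.26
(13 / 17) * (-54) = -702 / 17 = -41.29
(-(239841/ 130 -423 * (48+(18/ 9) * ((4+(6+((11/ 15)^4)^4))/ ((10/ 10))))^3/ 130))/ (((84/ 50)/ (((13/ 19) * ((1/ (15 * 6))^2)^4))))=4183017763395139083167673777598498214871350914920814588325574031/ 43265415958530123481248014520813001126953167840838432312011718750000000000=0.00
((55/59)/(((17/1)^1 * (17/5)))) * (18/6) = 825/17051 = 0.05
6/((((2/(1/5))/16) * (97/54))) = 2592/485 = 5.34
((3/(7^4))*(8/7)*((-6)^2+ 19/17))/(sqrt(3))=5048*sqrt(3)/285719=0.03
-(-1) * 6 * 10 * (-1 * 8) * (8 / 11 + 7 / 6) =-10000 / 11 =-909.09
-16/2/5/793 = -8/3965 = -0.00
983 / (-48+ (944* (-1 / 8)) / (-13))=-12779 / 506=-25.25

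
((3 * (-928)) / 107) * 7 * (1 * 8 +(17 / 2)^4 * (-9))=915401298 / 107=8555152.32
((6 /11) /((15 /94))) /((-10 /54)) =-5076 /275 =-18.46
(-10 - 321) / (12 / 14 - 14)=2317 / 92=25.18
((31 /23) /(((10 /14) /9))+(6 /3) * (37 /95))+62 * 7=987099 /2185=451.76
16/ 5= 3.20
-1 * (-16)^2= -256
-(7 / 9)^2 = -49 / 81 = -0.60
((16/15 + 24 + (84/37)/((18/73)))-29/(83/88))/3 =162466/138195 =1.18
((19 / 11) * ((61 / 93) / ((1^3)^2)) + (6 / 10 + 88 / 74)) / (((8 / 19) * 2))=2626883 / 757020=3.47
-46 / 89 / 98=-23 / 4361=-0.01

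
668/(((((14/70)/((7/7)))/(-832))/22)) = -61135360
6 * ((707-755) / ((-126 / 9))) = 144 / 7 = 20.57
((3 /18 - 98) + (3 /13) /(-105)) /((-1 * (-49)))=-267091 /133770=-2.00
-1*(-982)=982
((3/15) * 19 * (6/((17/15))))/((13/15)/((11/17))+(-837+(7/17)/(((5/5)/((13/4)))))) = -225720/9361097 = -0.02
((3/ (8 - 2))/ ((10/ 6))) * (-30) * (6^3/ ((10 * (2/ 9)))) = -4374/ 5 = -874.80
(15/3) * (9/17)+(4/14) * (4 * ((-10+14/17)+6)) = -117/119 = -0.98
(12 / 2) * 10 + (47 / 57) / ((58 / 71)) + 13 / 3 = 216023 / 3306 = 65.34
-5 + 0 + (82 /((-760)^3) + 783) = 170761663959 /219488000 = 778.00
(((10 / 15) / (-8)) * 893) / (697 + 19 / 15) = -4465 / 41896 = -0.11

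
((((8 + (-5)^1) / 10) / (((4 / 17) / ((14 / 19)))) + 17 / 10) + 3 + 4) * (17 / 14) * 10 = 62271 / 532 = 117.05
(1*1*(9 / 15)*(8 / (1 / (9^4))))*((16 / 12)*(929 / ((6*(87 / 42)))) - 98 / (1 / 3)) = -887432112 / 145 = -6120221.46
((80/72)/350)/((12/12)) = 1/315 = 0.00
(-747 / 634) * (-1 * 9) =6723 / 634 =10.60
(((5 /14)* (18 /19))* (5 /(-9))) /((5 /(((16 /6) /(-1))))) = 40 /399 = 0.10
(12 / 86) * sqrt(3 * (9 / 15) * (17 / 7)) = 18 * sqrt(595) / 1505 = 0.29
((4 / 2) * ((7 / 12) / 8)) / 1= 7 / 48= 0.15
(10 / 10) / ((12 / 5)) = 5 / 12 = 0.42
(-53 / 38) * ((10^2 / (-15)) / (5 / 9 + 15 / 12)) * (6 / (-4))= -7.72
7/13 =0.54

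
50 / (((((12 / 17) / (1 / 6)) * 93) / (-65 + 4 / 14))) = -64175 / 7812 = -8.21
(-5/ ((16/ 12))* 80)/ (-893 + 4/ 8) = 40/ 119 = 0.34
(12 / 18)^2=4 / 9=0.44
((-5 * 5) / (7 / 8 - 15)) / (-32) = -25 / 452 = -0.06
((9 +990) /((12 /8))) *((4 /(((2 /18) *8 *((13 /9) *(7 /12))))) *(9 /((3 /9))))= 8739252 /91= 96035.74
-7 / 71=-0.10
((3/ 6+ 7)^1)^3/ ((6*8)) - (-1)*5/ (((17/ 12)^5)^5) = 6492566374678474717989961070935605/ 738640308780595504504264958855296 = 8.79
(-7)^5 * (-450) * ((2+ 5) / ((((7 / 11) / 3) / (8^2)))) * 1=15973372800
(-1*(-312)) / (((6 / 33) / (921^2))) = 1455581556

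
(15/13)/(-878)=-15/11414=-0.00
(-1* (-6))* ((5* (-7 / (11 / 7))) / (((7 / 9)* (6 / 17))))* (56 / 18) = -1514.55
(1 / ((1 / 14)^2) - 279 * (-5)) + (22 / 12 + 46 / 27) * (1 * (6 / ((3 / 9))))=4964 / 3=1654.67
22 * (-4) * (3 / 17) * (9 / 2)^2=-5346 / 17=-314.47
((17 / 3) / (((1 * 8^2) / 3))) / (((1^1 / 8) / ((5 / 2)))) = 85 / 16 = 5.31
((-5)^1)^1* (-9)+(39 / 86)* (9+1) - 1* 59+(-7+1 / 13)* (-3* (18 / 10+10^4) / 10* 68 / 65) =3946390957 / 181675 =21722.26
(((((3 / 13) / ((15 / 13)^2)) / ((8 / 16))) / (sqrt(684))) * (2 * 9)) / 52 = sqrt(19) / 950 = 0.00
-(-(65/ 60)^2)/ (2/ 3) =169/ 96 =1.76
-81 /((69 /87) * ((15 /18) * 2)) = -61.28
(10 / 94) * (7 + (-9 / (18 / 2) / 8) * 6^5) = -4825 / 47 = -102.66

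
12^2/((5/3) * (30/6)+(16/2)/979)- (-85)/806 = 342962383/19746194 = 17.37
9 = 9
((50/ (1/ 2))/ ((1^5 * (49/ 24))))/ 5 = 480/ 49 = 9.80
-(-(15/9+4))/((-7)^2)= 17/147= 0.12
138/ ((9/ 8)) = 368/ 3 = 122.67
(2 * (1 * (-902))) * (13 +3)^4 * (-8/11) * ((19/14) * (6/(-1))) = -4901044224/7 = -700149174.86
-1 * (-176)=176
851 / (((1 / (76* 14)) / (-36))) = -32596704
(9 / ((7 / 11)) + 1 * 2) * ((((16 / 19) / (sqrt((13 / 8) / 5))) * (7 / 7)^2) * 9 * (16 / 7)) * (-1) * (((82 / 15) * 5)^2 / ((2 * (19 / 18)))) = -3501213696 * sqrt(130) / 229957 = -173597.58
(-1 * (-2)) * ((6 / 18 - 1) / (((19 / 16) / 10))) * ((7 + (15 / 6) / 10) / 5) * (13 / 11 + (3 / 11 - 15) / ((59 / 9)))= 641248 / 36993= 17.33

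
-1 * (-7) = 7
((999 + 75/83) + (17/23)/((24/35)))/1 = 45860969/45816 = 1000.98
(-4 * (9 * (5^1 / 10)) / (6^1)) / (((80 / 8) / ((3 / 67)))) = -9 / 670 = -0.01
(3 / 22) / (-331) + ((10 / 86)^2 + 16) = 215607191 / 13464418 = 16.01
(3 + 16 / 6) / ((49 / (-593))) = -10081 / 147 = -68.58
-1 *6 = -6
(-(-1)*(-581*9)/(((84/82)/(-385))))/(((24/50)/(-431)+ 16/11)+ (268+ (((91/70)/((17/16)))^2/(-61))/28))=11497663941623475/1576441936976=7293.43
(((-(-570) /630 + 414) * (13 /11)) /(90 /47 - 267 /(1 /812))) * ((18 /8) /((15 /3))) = -5323643 /5230711640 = -0.00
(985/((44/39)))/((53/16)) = 153660/583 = 263.57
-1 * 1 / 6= -1 / 6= -0.17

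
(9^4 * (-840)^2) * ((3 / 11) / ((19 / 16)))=222213196800 / 209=1063221037.32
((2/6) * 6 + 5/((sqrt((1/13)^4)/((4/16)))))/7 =853/28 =30.46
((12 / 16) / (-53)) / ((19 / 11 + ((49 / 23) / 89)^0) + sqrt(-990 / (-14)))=-0.00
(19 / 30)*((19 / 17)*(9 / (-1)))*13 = -14079 / 170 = -82.82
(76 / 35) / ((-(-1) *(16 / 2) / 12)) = 114 / 35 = 3.26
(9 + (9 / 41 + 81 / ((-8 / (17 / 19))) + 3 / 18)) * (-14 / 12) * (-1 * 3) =1.14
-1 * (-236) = 236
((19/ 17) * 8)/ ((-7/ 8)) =-1216/ 119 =-10.22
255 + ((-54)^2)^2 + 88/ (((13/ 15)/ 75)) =110642043/ 13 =8510926.38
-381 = -381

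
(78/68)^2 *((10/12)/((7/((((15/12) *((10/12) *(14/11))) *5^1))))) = 1.04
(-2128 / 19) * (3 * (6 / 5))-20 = -2116 / 5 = -423.20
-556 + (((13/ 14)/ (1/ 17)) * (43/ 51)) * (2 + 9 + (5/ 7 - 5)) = -137191/ 294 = -466.64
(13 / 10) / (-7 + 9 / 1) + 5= 113 / 20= 5.65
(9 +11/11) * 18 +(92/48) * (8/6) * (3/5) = 2723/15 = 181.53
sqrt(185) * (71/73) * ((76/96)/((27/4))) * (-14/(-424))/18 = 9443 * sqrt(185)/45128016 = 0.00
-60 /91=-0.66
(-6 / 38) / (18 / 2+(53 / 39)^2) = -4563 / 313462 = -0.01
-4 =-4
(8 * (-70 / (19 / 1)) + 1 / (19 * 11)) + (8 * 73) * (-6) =-738495 / 209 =-3533.47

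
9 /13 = 0.69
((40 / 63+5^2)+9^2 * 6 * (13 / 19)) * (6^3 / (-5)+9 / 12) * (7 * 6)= -121327477 / 190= -638565.67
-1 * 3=-3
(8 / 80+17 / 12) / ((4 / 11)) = 1001 / 240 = 4.17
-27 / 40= -0.68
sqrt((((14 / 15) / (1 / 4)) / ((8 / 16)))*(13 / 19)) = 4*sqrt(25935) / 285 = 2.26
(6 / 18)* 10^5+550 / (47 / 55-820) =4505209250 / 135159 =33332.66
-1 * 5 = -5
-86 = -86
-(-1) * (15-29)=-14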